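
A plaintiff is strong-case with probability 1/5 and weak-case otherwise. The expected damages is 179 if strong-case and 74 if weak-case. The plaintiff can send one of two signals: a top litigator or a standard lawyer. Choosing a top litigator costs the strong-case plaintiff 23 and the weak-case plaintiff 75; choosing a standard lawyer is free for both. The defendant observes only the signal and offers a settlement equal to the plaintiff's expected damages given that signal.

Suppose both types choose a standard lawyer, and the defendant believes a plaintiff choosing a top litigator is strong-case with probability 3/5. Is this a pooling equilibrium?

At the pooled signal (standard lawyer) the defendant holds the prior 1/5 and pays 1/5·179 + 4/5·74 = 95. Off-path (top litigator) belief 3/5 gives 3/5·179 + 2/5·74 = 137.
Strong-case: standard lawyer gives 95 − 0 = 95; top litigator gives 137 − 23 = 114. Deviates. ✗
Weak-case: standard lawyer gives 95 − 0 = 95; top litigator gives 137 − 75 = 62. Stays. ✓

No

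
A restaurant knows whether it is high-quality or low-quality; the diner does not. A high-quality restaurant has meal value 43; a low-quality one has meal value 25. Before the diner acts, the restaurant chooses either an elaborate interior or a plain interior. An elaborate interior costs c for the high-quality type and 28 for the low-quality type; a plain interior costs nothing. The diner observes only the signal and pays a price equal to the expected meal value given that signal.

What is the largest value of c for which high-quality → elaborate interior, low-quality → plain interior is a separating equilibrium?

Under separation: elaborate interior → high-quality (pays 43); plain interior → low-quality (pays 25).
Low-quality: 25 − 0 = 25 ≥ 43 − 28 = 15. Holds regardless of c. ✓
High-quality: 43 − c ≥ 25 − 0, so c ≤ 43 − 25 = 18.

18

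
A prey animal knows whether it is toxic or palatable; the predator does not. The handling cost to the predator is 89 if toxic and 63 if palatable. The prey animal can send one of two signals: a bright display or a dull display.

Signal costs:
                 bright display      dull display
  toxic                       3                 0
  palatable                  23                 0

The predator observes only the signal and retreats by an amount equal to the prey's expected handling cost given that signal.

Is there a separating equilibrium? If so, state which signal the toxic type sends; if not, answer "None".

None

Try toxic → bright display, palatable → dull display:
  If types separate, bright display earns payment 89 and dull display earns 63.
  Toxic: bright display gives 89 − 3 = 86; dull display gives 63 − 0 = 63. No deviation. ✓
  Palatable: dull display gives 63 − 0 = 63; bright display gives 89 − 23 = 66. Would deviate. ✗
Try toxic → dull display, palatable → bright display:
  If types separate, dull display earns payment 89 and bright display earns 63.
  Toxic: dull display gives 89 − 0 = 89; bright display gives 63 − 3 = 60. No deviation. ✓
  Palatable: bright display gives 63 − 23 = 40; dull display gives 89 − 0 = 89. Would deviate. ✗
Neither assignment is incentive-compatible.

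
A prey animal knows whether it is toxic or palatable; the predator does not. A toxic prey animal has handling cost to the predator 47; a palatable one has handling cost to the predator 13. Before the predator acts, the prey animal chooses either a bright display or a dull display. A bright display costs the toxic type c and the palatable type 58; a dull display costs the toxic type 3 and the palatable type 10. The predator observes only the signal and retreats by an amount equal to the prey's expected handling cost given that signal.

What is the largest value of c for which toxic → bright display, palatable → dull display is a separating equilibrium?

37

Under separation: bright display → toxic (pays 47); dull display → palatable (pays 13).
Palatable: 13 − 10 = 3 ≥ 47 − 58 = -11. Holds regardless of c. ✓
Toxic: 47 − c ≥ 13 − 3, so c ≤ 47 − 10 = 37.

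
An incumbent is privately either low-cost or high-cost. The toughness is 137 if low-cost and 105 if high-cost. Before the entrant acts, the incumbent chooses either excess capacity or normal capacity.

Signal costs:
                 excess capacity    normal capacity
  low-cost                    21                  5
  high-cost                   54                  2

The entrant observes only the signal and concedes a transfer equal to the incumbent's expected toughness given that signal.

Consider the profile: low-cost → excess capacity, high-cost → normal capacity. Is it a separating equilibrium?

Yes

If types separate, excess capacity earns payment 137 and normal capacity earns 105.
Low-cost: excess capacity gives 137 − 21 = 116; normal capacity gives 105 − 5 = 100. No deviation. ✓
High-cost: normal capacity gives 105 − 2 = 103; excess capacity gives 137 − 54 = 83. No deviation. ✓
Neither type gains from mimicking the other.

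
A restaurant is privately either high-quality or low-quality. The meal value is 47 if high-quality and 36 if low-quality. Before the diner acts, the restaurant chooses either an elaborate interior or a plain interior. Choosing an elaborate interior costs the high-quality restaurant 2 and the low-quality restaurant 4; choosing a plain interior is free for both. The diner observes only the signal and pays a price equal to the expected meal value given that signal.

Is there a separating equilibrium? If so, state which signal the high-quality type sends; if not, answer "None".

None

Try high-quality → elaborate interior, low-quality → plain interior:
  If types separate, elaborate interior earns payment 47 and plain interior earns 36.
  High-quality: elaborate interior gives 47 − 2 = 45; plain interior gives 36 − 0 = 36. No deviation. ✓
  Low-quality: plain interior gives 36 − 0 = 36; elaborate interior gives 47 − 4 = 43. Would deviate. ✗
Try high-quality → plain interior, low-quality → elaborate interior:
  If types separate, plain interior earns payment 47 and elaborate interior earns 36.
  High-quality: plain interior gives 47 − 0 = 47; elaborate interior gives 36 − 2 = 34. No deviation. ✓
  Low-quality: elaborate interior gives 36 − 4 = 32; plain interior gives 47 − 0 = 47. Would deviate. ✗
Neither assignment is incentive-compatible.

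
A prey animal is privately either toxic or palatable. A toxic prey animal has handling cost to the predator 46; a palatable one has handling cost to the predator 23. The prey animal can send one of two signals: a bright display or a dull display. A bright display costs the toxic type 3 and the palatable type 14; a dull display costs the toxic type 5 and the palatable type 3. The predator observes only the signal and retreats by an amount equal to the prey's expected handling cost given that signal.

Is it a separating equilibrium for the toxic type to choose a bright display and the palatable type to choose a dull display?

No

If types separate, bright display earns payment 46 and dull display earns 23.
Toxic: bright display gives 46 − 3 = 43; dull display gives 23 − 5 = 18. No deviation. ✓
Palatable: dull display gives 23 − 3 = 20; bright display gives 46 − 14 = 32. Would deviate. ✗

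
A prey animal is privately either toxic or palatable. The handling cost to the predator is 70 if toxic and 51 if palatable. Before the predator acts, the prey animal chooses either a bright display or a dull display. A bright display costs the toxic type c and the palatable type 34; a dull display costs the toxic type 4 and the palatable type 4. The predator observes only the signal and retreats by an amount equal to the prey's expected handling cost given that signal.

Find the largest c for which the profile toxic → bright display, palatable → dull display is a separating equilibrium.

23

Under separation: bright display → toxic (pays 70); dull display → palatable (pays 51).
Palatable: 51 − 4 = 47 ≥ 70 − 34 = 36. Holds regardless of c. ✓
Toxic: 70 − c ≥ 51 − 4, so c ≤ 70 − 47 = 23.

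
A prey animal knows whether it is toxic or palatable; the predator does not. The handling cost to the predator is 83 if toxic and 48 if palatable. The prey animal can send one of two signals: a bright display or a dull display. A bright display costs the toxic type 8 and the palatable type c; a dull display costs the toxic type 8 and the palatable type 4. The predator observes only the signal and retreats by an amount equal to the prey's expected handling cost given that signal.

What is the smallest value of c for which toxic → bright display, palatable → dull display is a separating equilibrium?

39

Under separation: bright display → toxic (pays 83); dull display → palatable (pays 48).
Toxic: 83 − 8 = 75 ≥ 48 − 8 = 40. Holds regardless of c. ✓
Palatable: 48 − 4 ≥ 83 − c, so c ≥ 83 − 44 = 39.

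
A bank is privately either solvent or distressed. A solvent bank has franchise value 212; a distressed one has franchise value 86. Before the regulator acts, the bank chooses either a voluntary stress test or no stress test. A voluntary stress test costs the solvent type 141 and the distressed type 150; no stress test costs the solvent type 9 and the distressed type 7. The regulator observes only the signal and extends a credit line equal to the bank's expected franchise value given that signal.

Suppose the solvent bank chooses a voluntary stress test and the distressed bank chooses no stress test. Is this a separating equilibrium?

No

Under separation the regulator infers type exactly: stress test → solvent (pays 212), no stress test → distressed (pays 86).
Solvent: stress test gives 212 − 141 = 71; no stress test gives 86 − 9 = 77. Would deviate. ✗
Distressed: no stress test gives 86 − 7 = 79; stress test gives 212 − 150 = 62. No deviation. ✓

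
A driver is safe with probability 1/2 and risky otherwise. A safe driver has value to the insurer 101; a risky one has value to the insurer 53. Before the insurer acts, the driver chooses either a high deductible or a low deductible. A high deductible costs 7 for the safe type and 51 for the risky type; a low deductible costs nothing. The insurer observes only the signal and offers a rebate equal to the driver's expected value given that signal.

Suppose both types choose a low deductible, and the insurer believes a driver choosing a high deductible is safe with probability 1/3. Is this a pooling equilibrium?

At the pooled signal (low deductible) the insurer holds the prior 1/2 and pays 1/2·101 + 1/2·53 = 77. Off-path (high deductible) belief 1/3 gives 1/3·101 + 2/3·53 = 69.
Safe: low deductible gives 77 − 0 = 77; high deductible gives 69 − 7 = 62. Stays. ✓
Risky: low deductible gives 77 − 0 = 77; high deductible gives 69 − 51 = 18. Stays. ✓

Yes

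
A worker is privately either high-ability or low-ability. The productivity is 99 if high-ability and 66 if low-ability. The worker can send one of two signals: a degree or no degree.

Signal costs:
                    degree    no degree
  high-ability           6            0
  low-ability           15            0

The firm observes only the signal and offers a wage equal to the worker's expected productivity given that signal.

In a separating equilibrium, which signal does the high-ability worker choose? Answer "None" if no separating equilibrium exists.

None

Try high-ability → degree, low-ability → no degree:
  If types separate, degree earns payment 99 and no degree earns 66.
  High-ability: degree gives 99 − 6 = 93; no degree gives 66 − 0 = 66. No deviation. ✓
  Low-ability: no degree gives 66 − 0 = 66; degree gives 99 − 15 = 84. Would deviate. ✗
Try high-ability → no degree, low-ability → degree:
  If types separate, no degree earns payment 99 and degree earns 66.
  High-ability: no degree gives 99 − 0 = 99; degree gives 66 − 6 = 60. No deviation. ✓
  Low-ability: degree gives 66 − 15 = 51; no degree gives 99 − 0 = 99. Would deviate. ✗
Neither assignment is incentive-compatible.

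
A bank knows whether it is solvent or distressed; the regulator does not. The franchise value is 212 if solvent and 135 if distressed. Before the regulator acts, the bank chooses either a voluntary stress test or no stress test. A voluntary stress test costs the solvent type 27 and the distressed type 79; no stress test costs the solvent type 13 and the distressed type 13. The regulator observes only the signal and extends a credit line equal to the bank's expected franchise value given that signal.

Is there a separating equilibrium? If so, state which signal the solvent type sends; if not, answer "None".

None

Try solvent → stress test, distressed → no stress test:
  Under separation the regulator infers type exactly: stress test → solvent (pays 212), no stress test → distressed (pays 135).
  Solvent: stress test gives 212 − 27 = 185; no stress test gives 135 − 13 = 122. No deviation. ✓
  Distressed: no stress test gives 135 − 13 = 122; stress test gives 212 − 79 = 133. Would deviate. ✗
Try solvent → no stress test, distressed → stress test:
  Under separation the regulator infers type exactly: no stress test → solvent (pays 212), stress test → distressed (pays 135).
  Solvent: no stress test gives 212 − 13 = 199; stress test gives 135 − 27 = 108. No deviation. ✓
  Distressed: stress test gives 135 − 79 = 56; no stress test gives 212 − 13 = 199. Would deviate. ✗
Neither assignment is incentive-compatible.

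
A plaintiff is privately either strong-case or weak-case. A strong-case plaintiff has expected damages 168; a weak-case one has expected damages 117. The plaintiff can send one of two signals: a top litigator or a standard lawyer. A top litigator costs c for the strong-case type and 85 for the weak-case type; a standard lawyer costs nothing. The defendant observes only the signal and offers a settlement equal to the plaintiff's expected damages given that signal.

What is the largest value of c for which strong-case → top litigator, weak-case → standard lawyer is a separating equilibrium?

Under separation: top litigator → strong-case (pays 168); standard lawyer → weak-case (pays 117).
Weak-case: 117 − 0 = 117 ≥ 168 − 85 = 83. Holds regardless of c. ✓
Strong-case: 168 − c ≥ 117 − 0, so c ≤ 168 − 117 = 51.

51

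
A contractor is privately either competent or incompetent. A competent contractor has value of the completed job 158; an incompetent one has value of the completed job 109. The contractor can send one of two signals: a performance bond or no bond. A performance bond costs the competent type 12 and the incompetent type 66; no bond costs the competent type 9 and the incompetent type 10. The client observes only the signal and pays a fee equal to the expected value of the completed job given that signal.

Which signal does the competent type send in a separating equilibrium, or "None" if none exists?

bond

Try competent → bond, incompetent → no bond:
  If types separate, bond earns payment 158 and no bond earns 109.
  Competent: bond gives 158 − 12 = 146; no bond gives 109 − 9 = 100. No deviation. ✓
  Incompetent: no bond gives 109 − 10 = 99; bond gives 158 − 66 = 92. No deviation. ✓
Both hold — the competent type sends bond.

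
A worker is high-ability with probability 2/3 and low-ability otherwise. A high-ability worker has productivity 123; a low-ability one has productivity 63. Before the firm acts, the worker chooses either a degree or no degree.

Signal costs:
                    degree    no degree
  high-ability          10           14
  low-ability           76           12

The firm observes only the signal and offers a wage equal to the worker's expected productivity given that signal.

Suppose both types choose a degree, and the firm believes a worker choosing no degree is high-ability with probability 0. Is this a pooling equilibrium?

No

On the equilibrium path (degree) the firm holds the prior 2/3 and pays 2/3·123 + 1/3·63 = 103. Off-path (no degree) belief 0 gives 0·123 + 1·63 = 63.
High-ability: degree gives 103 − 10 = 93; no degree gives 63 − 14 = 49. Stays. ✓
Low-ability: degree gives 103 − 76 = 27; no degree gives 63 − 12 = 51. Deviates. ✗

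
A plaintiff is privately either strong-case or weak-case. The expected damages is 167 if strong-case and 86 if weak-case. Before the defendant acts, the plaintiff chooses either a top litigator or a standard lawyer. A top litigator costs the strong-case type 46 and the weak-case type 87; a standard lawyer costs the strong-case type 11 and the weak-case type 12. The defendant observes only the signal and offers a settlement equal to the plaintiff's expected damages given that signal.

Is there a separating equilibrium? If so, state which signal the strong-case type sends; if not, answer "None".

None

Try strong-case → top litigator, weak-case → standard lawyer:
  If types separate, top litigator earns payment 167 and standard lawyer earns 86.
  Strong-case: top litigator gives 167 − 46 = 121; standard lawyer gives 86 − 11 = 75. No deviation. ✓
  Weak-case: standard lawyer gives 86 − 12 = 74; top litigator gives 167 − 87 = 80. Would deviate. ✗
Try strong-case → standard lawyer, weak-case → top litigator:
  If types separate, standard lawyer earns payment 167 and top litigator earns 86.
  Strong-case: standard lawyer gives 167 − 11 = 156; top litigator gives 86 − 46 = 40. No deviation. ✓
  Weak-case: top litigator gives 86 − 87 = -1; standard lawyer gives 167 − 12 = 155. Would deviate. ✗
Neither assignment is incentive-compatible.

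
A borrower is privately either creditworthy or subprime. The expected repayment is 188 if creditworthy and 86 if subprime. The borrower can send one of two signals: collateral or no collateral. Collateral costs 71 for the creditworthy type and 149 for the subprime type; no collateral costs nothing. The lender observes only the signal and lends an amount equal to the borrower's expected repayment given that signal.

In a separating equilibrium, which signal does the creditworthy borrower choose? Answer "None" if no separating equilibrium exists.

collateral

Try creditworthy → collateral, subprime → no collateral:
  Under separation the lender infers type exactly: collateral → creditworthy (pays 188), no collateral → subprime (pays 86).
  Creditworthy: collateral gives 188 − 71 = 117; no collateral gives 86 − 0 = 86. No deviation. ✓
  Subprime: no collateral gives 86 − 0 = 86; collateral gives 188 − 149 = 39. No deviation. ✓
Both hold — the creditworthy type sends collateral.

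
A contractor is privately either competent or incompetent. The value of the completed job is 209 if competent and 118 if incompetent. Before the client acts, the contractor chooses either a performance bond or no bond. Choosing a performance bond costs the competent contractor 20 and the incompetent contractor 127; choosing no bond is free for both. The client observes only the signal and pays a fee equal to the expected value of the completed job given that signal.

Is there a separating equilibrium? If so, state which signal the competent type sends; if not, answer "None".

bond

Try competent → bond, incompetent → no bond:
  If types separate, bond earns payment 209 and no bond earns 118.
  Competent: bond gives 209 − 20 = 189; no bond gives 118 − 0 = 118. No deviation. ✓
  Incompetent: no bond gives 118 − 0 = 118; bond gives 209 − 127 = 82. No deviation. ✓
Both hold — the competent type sends bond.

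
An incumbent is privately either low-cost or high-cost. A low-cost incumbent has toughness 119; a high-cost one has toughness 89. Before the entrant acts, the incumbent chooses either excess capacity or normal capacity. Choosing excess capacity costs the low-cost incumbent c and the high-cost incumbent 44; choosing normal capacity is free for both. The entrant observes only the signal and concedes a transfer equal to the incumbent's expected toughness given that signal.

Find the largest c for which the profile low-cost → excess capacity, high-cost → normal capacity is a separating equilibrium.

Under separation: excess capacity → low-cost (pays 119); normal capacity → high-cost (pays 89).
High-cost: 89 − 0 = 89 ≥ 119 − 44 = 75. Holds regardless of c. ✓
Low-cost: 119 − c ≥ 89 − 0, so c ≤ 119 − 89 = 30.

30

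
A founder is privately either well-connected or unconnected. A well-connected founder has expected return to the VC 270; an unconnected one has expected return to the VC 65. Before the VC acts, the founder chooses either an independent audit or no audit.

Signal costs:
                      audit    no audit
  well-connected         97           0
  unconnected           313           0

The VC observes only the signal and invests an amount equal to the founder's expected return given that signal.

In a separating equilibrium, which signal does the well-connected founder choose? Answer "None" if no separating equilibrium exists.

audit

Try well-connected → audit, unconnected → no audit:
  Under separation the VC infers type exactly: audit → well-connected (pays 270), no audit → unconnected (pays 65).
  Well-connected: audit gives 270 − 97 = 173; no audit gives 65 − 0 = 65. No deviation. ✓
  Unconnected: no audit gives 65 − 0 = 65; audit gives 270 − 313 = -43. No deviation. ✓
Both hold — the well-connected type sends audit.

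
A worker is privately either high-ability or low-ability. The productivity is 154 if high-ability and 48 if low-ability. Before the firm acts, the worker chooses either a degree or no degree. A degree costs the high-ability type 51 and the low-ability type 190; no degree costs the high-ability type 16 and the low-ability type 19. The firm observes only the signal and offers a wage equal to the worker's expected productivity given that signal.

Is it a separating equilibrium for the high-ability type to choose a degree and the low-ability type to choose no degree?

Under separation the firm infers type exactly: degree → high-ability (pays 154), no degree → low-ability (pays 48).
High-ability: degree gives 154 − 51 = 103; no degree gives 48 − 16 = 32. No deviation. ✓
Low-ability: no degree gives 48 − 19 = 29; degree gives 154 − 190 = -36. No deviation. ✓
Neither type gains from mimicking the other.

Yes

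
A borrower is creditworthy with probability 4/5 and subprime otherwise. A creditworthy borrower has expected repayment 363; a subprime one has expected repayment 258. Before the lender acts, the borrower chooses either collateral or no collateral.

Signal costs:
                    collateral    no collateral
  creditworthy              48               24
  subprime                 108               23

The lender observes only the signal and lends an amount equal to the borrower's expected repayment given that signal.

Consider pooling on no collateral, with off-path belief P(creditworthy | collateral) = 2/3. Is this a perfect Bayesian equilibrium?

Yes

On the equilibrium path (no collateral) the lender holds the prior 4/5 and pays 4/5·363 + 1/5·258 = 342. Off-path (collateral) belief 2/3 gives 2/3·363 + 1/3·258 = 328.
Creditworthy: no collateral gives 342 − 24 = 318; collateral gives 328 − 48 = 280. Stays. ✓
Subprime: no collateral gives 342 − 23 = 319; collateral gives 328 − 108 = 220. Stays. ✓
Beliefs are Bayes-consistent on-path and both types best-respond.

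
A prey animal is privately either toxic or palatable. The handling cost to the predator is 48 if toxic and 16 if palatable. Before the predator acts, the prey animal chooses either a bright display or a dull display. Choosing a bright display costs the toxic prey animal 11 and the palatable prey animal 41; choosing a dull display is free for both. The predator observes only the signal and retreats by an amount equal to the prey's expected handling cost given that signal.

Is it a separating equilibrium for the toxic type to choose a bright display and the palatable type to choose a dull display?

Yes

If types separate, bright display earns payment 48 and dull display earns 16.
Toxic: bright display gives 48 − 11 = 37; dull display gives 16 − 0 = 16. No deviation. ✓
Palatable: dull display gives 16 − 0 = 16; bright display gives 48 − 41 = 7. No deviation. ✓
Both incentive constraints hold.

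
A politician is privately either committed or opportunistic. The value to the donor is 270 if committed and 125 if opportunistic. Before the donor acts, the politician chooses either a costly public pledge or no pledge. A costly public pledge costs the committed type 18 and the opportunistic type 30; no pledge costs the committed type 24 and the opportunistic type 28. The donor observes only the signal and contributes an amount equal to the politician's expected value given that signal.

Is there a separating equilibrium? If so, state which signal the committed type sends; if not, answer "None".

Try committed → pledge, opportunistic → no pledge:
  If types separate, pledge earns payment 270 and no pledge earns 125.
  Committed: pledge gives 270 − 18 = 252; no pledge gives 125 − 24 = 101. No deviation. ✓
  Opportunistic: no pledge gives 125 − 28 = 97; pledge gives 270 − 30 = 240. Would deviate. ✗
Try committed → no pledge, opportunistic → pledge:
  If types separate, no pledge earns payment 270 and pledge earns 125.
  Committed: no pledge gives 270 − 24 = 246; pledge gives 125 − 18 = 107. No deviation. ✓
  Opportunistic: pledge gives 125 − 30 = 95; no pledge gives 270 − 28 = 242. Would deviate. ✗
Neither assignment is incentive-compatible.

None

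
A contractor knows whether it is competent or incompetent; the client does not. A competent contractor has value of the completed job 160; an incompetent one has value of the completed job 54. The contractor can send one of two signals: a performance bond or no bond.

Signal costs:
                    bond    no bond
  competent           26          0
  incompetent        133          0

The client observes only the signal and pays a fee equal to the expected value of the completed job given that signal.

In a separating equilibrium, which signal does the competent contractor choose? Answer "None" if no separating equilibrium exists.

Try competent → bond, incompetent → no bond:
  If types separate, bond earns payment 160 and no bond earns 54.
  Competent: bond gives 160 − 26 = 134; no bond gives 54 − 0 = 54. No deviation. ✓
  Incompetent: no bond gives 54 − 0 = 54; bond gives 160 − 133 = 27. No deviation. ✓
Both hold — the competent type sends bond.

bond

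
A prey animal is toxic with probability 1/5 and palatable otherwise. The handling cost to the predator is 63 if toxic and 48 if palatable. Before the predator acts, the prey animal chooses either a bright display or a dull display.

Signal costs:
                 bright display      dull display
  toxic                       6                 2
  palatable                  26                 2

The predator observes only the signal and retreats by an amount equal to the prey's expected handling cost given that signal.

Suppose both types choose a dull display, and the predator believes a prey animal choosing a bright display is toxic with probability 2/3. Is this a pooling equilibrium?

No

On the equilibrium path (dull display) the predator holds the prior 1/5 and pays 1/5·63 + 4/5·48 = 51. Off-path (bright display) belief 2/3 gives 2/3·63 + 1/3·48 = 58.
Toxic: dull display gives 51 − 2 = 49; bright display gives 58 − 6 = 52. Deviates. ✗
Palatable: dull display gives 51 − 2 = 49; bright display gives 58 − 26 = 32. Stays. ✓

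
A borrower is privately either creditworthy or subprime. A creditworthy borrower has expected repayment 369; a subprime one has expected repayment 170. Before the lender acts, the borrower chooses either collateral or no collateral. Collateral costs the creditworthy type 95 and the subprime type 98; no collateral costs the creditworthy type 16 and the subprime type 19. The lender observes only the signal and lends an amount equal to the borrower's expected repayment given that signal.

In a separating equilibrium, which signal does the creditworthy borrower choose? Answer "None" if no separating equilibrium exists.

None

Try creditworthy → collateral, subprime → no collateral:
  If types separate, collateral earns payment 369 and no collateral earns 170.
  Creditworthy: collateral gives 369 − 95 = 274; no collateral gives 170 − 16 = 154. No deviation. ✓
  Subprime: no collateral gives 170 − 19 = 151; collateral gives 369 − 98 = 271. Would deviate. ✗
Try creditworthy → no collateral, subprime → collateral:
  If types separate, no collateral earns payment 369 and collateral earns 170.
  Creditworthy: no collateral gives 369 − 16 = 353; collateral gives 170 − 95 = 75. No deviation. ✓
  Subprime: collateral gives 170 − 98 = 72; no collateral gives 369 − 19 = 350. Would deviate. ✗
Neither assignment is incentive-compatible.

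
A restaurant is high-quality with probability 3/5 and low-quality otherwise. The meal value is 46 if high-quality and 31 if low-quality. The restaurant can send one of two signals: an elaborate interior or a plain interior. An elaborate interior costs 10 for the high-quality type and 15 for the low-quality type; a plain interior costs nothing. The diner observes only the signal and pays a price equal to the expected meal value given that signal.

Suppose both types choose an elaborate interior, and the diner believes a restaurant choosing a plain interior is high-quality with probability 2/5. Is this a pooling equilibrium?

No

On the equilibrium path (elaborate interior) the diner holds the prior 3/5 and pays 3/5·46 + 2/5·31 = 40. Off-path (plain interior) belief 2/5 gives 2/5·46 + 3/5·31 = 37.
High-quality: elaborate interior gives 40 − 10 = 30; plain interior gives 37 − 0 = 37. Deviates. ✗
Low-quality: elaborate interior gives 40 − 15 = 25; plain interior gives 37 − 0 = 37. Deviates. ✗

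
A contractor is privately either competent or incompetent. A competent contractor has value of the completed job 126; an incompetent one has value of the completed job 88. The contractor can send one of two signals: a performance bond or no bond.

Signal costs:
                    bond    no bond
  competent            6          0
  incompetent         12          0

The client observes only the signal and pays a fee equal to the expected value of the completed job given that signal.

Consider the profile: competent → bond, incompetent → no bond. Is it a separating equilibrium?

No

If types separate, bond earns payment 126 and no bond earns 88.
Competent: bond gives 126 − 6 = 120; no bond gives 88 − 0 = 88. No deviation. ✓
Incompetent: no bond gives 88 − 0 = 88; bond gives 126 − 12 = 114. Would deviate. ✗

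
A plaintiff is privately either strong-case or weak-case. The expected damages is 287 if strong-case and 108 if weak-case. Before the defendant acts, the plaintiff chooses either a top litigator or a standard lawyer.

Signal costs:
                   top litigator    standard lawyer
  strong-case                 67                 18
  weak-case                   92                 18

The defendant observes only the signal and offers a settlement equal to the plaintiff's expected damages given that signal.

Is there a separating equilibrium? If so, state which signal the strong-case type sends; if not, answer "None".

Try strong-case → top litigator, weak-case → standard lawyer:
  Under separation the defendant infers type exactly: top litigator → strong-case (pays 287), standard lawyer → weak-case (pays 108).
  Strong-case: top litigator gives 287 − 67 = 220; standard lawyer gives 108 − 18 = 90. No deviation. ✓
  Weak-case: standard lawyer gives 108 − 18 = 90; top litigator gives 287 − 92 = 195. Would deviate. ✗
Try strong-case → standard lawyer, weak-case → top litigator:
  Under separation the defendant infers type exactly: standard lawyer → strong-case (pays 287), top litigator → weak-case (pays 108).
  Strong-case: standard lawyer gives 287 − 18 = 269; top litigator gives 108 − 67 = 41. No deviation. ✓
  Weak-case: top litigator gives 108 − 92 = 16; standard lawyer gives 287 − 18 = 269. Would deviate. ✗
Neither assignment is incentive-compatible.

None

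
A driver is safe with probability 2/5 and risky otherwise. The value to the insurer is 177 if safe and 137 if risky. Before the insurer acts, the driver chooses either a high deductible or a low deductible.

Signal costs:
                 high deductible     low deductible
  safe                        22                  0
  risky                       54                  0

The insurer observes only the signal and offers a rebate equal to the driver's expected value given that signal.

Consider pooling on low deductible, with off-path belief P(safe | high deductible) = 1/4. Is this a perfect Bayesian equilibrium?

Yes

At the pooled signal (low deductible) the insurer holds the prior 2/5 and pays 2/5·177 + 3/5·137 = 153. Off-path (high deductible) belief 1/4 gives 1/4·177 + 3/4·137 = 147.
Safe: low deductible gives 153 − 0 = 153; high deductible gives 147 − 22 = 125. Stays. ✓
Risky: low deductible gives 153 − 0 = 153; high deductible gives 147 − 54 = 93. Stays. ✓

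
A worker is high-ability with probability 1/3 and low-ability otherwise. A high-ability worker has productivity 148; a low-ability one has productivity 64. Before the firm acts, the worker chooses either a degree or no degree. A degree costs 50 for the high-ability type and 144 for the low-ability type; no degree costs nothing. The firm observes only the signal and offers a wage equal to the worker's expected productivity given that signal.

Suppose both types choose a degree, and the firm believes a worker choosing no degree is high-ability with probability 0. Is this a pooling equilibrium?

At the pooled signal (degree) the firm holds the prior 1/3 and pays 1/3·148 + 2/3·64 = 92. Off-path (no degree) belief 0 gives 0·148 + 1·64 = 64.
High-ability: degree gives 92 − 50 = 42; no degree gives 64 − 0 = 64. Deviates. ✗
Low-ability: degree gives 92 − 144 = -52; no degree gives 64 − 0 = 64. Deviates. ✗

No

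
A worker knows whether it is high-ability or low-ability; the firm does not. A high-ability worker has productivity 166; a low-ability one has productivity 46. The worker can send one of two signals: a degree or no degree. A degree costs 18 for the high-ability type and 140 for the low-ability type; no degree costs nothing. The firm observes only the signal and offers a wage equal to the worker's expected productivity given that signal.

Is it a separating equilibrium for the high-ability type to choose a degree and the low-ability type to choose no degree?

Yes

Under separation the firm infers type exactly: degree → high-ability (pays 166), no degree → low-ability (pays 46).
High-ability: degree gives 166 − 18 = 148; no degree gives 46 − 0 = 46. No deviation. ✓
Low-ability: no degree gives 46 − 0 = 46; degree gives 166 − 140 = 26. No deviation. ✓
Neither type gains from mimicking the other.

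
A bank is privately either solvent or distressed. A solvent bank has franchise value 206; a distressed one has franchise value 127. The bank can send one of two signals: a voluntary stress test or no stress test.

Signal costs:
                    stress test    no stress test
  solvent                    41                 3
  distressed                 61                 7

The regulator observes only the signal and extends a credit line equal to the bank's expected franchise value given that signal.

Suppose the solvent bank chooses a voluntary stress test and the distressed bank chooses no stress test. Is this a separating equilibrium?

If types separate, stress test earns payment 206 and no stress test earns 127.
Solvent: stress test gives 206 − 41 = 165; no stress test gives 127 − 3 = 124. No deviation. ✓
Distressed: no stress test gives 127 − 7 = 120; stress test gives 206 − 61 = 145. Would deviate. ✗

No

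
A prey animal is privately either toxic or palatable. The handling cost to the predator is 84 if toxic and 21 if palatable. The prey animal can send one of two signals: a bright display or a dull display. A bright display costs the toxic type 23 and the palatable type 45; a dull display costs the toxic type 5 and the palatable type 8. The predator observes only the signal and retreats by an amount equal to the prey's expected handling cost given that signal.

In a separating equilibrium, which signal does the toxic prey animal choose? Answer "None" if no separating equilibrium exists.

Try toxic → bright display, palatable → dull display:
  If types separate, bright display earns payment 84 and dull display earns 21.
  Toxic: bright display gives 84 − 23 = 61; dull display gives 21 − 5 = 16. No deviation. ✓
  Palatable: dull display gives 21 − 8 = 13; bright display gives 84 − 45 = 39. Would deviate. ✗
Try toxic → dull display, palatable → bright display:
  If types separate, dull display earns payment 84 and bright display earns 21.
  Toxic: dull display gives 84 − 5 = 79; bright display gives 21 − 23 = -2. No deviation. ✓
  Palatable: bright display gives 21 − 45 = -24; dull display gives 84 − 8 = 76. Would deviate. ✗
Neither assignment is incentive-compatible.

None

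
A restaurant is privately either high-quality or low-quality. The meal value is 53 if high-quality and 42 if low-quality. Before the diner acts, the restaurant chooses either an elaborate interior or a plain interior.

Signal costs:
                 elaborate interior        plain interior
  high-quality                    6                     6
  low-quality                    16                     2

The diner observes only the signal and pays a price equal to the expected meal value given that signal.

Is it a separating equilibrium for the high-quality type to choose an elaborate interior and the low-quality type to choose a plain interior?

If types separate, elaborate interior earns payment 53 and plain interior earns 42.
High-quality: elaborate interior gives 53 − 6 = 47; plain interior gives 42 − 6 = 36. No deviation. ✓
Low-quality: plain interior gives 42 − 2 = 40; elaborate interior gives 53 − 16 = 37. No deviation. ✓
Neither type gains from mimicking the other.

Yes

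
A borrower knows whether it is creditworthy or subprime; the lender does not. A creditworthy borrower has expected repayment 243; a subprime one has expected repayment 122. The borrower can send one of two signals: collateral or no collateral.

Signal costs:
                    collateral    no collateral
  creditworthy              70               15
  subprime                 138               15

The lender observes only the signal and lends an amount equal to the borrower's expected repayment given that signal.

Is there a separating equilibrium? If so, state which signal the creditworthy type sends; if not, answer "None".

Try creditworthy → collateral, subprime → no collateral:
  Under separation the lender infers type exactly: collateral → creditworthy (pays 243), no collateral → subprime (pays 122).
  Creditworthy: collateral gives 243 − 70 = 173; no collateral gives 122 − 15 = 107. No deviation. ✓
  Subprime: no collateral gives 122 − 15 = 107; collateral gives 243 − 138 = 105. No deviation. ✓
Both hold — the creditworthy type sends collateral.

collateral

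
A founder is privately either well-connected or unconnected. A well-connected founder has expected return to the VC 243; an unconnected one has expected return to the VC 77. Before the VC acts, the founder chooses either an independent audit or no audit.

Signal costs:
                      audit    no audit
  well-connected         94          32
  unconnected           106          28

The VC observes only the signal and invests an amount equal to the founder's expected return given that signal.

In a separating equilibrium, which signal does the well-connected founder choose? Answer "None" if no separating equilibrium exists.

Try well-connected → audit, unconnected → no audit:
  Under separation the VC infers type exactly: audit → well-connected (pays 243), no audit → unconnected (pays 77).
  Well-connected: audit gives 243 − 94 = 149; no audit gives 77 − 32 = 45. No deviation. ✓
  Unconnected: no audit gives 77 − 28 = 49; audit gives 243 − 106 = 137. Would deviate. ✗
Try well-connected → no audit, unconnected → audit:
  Under separation the VC infers type exactly: no audit → well-connected (pays 243), audit → unconnected (pays 77).
  Well-connected: no audit gives 243 − 32 = 211; audit gives 77 − 94 = -17. No deviation. ✓
  Unconnected: audit gives 77 − 106 = -29; no audit gives 243 − 28 = 215. Would deviate. ✗
Neither assignment is incentive-compatible.

None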